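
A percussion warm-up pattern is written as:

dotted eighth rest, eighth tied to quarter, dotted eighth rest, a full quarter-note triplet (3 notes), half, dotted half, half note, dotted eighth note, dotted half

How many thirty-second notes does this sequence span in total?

In thirty-second notes: dotted eighth rest = 6; eighth tied to quarter (eighth + quarter) = 12; dotted eighth rest = 6; a full quarter-note triplet (3 notes) (three triplet quarters span one half) = 16; half = 16; dotted half = 24; half note = 16; dotted eighth note = 6; dotted half = 24.
Altogether 6 + 12 + 6 + 16 + 16 + 24 + 16 + 6 + 24 = 126 thirty-second notes.

126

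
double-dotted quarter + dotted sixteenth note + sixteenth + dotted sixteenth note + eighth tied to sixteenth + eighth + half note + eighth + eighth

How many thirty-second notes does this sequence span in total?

56

Convert each value to thirty-second notes: double-dotted quarter = 14; dotted sixteenth note = 3; sixteenth = 2; dotted sixteenth note = 3; eighth tied to sixteenth (eighth + sixteenth) = 6; eighth = 4; half note = 16; eighth = 4; eighth = 4.
Total: 14 + 3 + 2 + 3 + 6 + 4 + 16 + 4 + 4 = 56 thirty-second notes.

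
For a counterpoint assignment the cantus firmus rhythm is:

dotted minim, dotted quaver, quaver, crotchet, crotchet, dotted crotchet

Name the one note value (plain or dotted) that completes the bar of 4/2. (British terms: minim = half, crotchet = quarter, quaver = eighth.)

The bar of 4/2 = 32 sixteenth notes.
Express everything in sixteenth notes: dotted minim = 12; dotted quaver = 3; quaver = 2; crotchet = 4; crotchet = 4; dotted crotchet = 6.
Sum: 12 + 3 + 2 + 4 + 4 + 6 = 31.
Remaining: 32 − 31 = 1 sixteenth note, which is a sixteenth note.

sixteenth note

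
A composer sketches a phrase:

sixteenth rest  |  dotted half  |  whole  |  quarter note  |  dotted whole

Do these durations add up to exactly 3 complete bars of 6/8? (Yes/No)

One bar of 6/8 = 12 sixteenth notes, so 3 bars = 36.
Working in sixteenth notes: sixteenth rest = 1; dotted half = 12; whole = 16; quarter note = 4; dotted whole = 24.
Total: 1 + 12 + 16 + 4 + 24 = 57.
57 exceeds 36, so the answer is No.

No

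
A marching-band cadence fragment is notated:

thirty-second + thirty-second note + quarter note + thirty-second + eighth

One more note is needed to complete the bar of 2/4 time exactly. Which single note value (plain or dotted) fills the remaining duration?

thirty-second note

The bar of 2/4 = 16 thirty-second notes.
Convert each value to thirty-second notes: thirty-second = 1; thirty-second note = 1; quarter note = 8; thirty-second = 1; eighth = 4.
Sum: 1 + 1 + 8 + 1 + 4 = 15.
Remaining: 16 − 15 = 1 thirty-second note, which is a thirty-second note.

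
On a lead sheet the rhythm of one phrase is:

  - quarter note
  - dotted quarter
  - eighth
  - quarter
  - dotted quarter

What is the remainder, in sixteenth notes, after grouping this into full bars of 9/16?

One bar of 9/16 = 9 sixteenth notes.
Convert each value to sixteenth notes: quarter note = 4; dotted quarter = 6; eighth = 2; quarter = 4; dotted quarter = 6.
Adding: 4 + 6 + 2 + 4 + 6 = 22.
22 ÷ 9 = 2 complete bars with 4 sixteenth notes remaining.

4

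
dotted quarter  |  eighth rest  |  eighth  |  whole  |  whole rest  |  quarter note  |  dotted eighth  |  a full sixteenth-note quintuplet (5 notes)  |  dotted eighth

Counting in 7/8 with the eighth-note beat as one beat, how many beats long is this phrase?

One eighth-note beat = 2 sixteenth notes.
In sixteenth notes: dotted quarter = 6; eighth rest = 2; eighth = 2; whole = 16; whole rest = 16; quarter note = 4; dotted eighth = 3; a full sixteenth-note quintuplet (5 notes) (five quintuplet sixteenths span one quarter) = 4; dotted eighth = 3.
Total: 6 + 2 + 2 + 16 + 16 + 4 + 3 + 4 + 3 = 56.
56 ÷ 2 = 28 beats.

28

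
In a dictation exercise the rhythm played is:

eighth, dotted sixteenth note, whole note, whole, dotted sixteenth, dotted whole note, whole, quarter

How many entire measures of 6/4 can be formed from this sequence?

One bar of 6/4 = 48 thirty-second notes.
In thirty-second notes: eighth = 4; dotted sixteenth note = 3; whole note = 32; whole = 32; dotted sixteenth = 3; dotted whole note = 48; whole = 32; quarter = 8.
Sum: 4 + 3 + 32 + 32 + 3 + 48 + 32 + 8 = 162.
162 ÷ 48 = 3 complete bars with 18 left over.

3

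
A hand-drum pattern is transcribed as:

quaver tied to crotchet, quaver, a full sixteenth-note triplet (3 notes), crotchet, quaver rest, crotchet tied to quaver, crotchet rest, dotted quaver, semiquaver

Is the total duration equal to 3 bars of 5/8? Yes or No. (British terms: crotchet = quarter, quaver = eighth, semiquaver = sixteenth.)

Yes

One bar of 5/8 = 10 sixteenth notes, so 3 bars = 30.
Express everything in sixteenth notes: quaver tied to crotchet (quaver + crotchet) = 6; quaver = 2; a full sixteenth-note triplet (3 notes) (three triplet sixteenths span one eighth) = 2; crotchet = 4; quaver rest = 2; crotchet tied to quaver (crotchet + quaver) = 6; crotchet rest = 4; dotted quaver = 3; semiquaver = 1.
Sum: 6 + 2 + 2 + 4 + 2 + 6 + 4 + 3 + 1 = 30.
30 equals 30, so the answer is Yes.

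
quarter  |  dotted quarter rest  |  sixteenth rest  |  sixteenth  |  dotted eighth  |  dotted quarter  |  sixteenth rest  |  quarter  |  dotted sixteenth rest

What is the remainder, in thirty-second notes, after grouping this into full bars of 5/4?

One bar of 5/4 = 40 thirty-second notes.
In thirty-second notes: quarter = 8; dotted quarter rest = 12; sixteenth rest = 2; sixteenth = 2; dotted eighth = 6; dotted quarter = 12; sixteenth rest = 2; quarter = 8; dotted sixteenth rest = 3.
Sum: 8 + 12 + 2 + 2 + 6 + 12 + 2 + 8 + 3 = 55.
55 ÷ 40 = 1 complete bar with 15 thirty-second notes remaining.

15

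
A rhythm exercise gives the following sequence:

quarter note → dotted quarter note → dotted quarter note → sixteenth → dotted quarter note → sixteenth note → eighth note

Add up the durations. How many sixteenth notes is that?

26

In sixteenth notes: quarter note = 4; dotted quarter note = 6; dotted quarter note = 6; sixteenth = 1; dotted quarter note = 6; sixteenth note = 1; eighth note = 2.
Adding: 4 + 6 + 6 + 1 + 6 + 1 + 2 = 26 sixteenth notes.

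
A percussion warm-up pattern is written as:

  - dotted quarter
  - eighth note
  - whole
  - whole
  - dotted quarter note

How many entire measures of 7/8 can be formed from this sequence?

3

One bar of 7/8 = 7 eighth notes.
Convert each value to eighth notes: dotted quarter = 3; eighth note = 1; whole = 8; whole = 8; dotted quarter note = 3.
Total: 3 + 1 + 8 + 8 + 3 = 23.
23 ÷ 7 = 3 complete bars with 2 left over.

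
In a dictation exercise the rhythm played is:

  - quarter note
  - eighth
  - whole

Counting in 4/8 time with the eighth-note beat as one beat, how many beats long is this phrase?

11

One eighth-note beat = 2 sixteenth notes.
Express everything in sixteenth notes: quarter note = 4; eighth = 2; whole = 16.
Altogether 4 + 2 + 16 = 22.
22 ÷ 2 = 11 beats.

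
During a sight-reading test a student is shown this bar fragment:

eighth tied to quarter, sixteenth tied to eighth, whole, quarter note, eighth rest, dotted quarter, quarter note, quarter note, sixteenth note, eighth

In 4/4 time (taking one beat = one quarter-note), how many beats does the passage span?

12

One quarter-note beat = 4 sixteenth notes.
Working in sixteenth notes: eighth tied to quarter (eighth + quarter) = 6; sixteenth tied to eighth (sixteenth + eighth) = 3; whole = 16; quarter note = 4; eighth rest = 2; dotted quarter = 6; quarter note = 4; quarter note = 4; sixteenth note = 1; eighth = 2.
Sum: 6 + 3 + 16 + 4 + 2 + 6 + 4 + 4 + 1 + 2 = 48.
48 ÷ 4 = 12 beats.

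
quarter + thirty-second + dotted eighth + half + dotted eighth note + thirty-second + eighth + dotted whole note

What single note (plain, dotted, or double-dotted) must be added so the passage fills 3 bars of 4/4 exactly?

3 bars of 4/4 = 96 thirty-second notes.
Each duration in thirty-second notes: quarter = 8; thirty-second = 1; dotted eighth = 6; half = 16; dotted eighth note = 6; thirty-second = 1; eighth = 4; dotted whole note = 48.
Sum: 8 + 1 + 6 + 16 + 6 + 1 + 4 + 48 = 90.
Remaining: 96 − 90 = 6 thirty-second notes, which is a dotted eighth note.

dotted eighth note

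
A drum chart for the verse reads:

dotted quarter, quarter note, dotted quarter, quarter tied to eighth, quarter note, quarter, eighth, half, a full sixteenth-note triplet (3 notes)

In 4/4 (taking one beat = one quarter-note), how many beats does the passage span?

One quarter-note beat = 2 eighth notes.
Convert each value to eighth notes: dotted quarter = 3; quarter note = 2; dotted quarter = 3; quarter tied to eighth (quarter + eighth) = 3; quarter note = 2; quarter = 2; eighth = 1; half = 4; a full sixteenth-note triplet (3 notes) (three triplet sixteenths span one eighth) = 1.
Total: 3 + 2 + 3 + 3 + 2 + 2 + 1 + 4 + 1 = 21.
21 ÷ 2 = 10.5 beats.

10.5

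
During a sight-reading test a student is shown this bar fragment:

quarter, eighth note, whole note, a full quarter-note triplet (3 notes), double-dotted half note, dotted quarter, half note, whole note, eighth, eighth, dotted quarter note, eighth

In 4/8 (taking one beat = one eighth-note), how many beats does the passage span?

One eighth-note beat = 2 sixteenth notes.
In sixteenth notes: quarter = 4; eighth note = 2; whole note = 16; a full quarter-note triplet (3 notes) (three triplet quarters span one half) = 8; double-dotted half note = 14; dotted quarter = 6; half note = 8; whole note = 16; eighth = 2; eighth = 2; dotted quarter note = 6; eighth = 2.
Total: 4 + 2 + 16 + 8 + 14 + 6 + 8 + 16 + 2 + 2 + 6 + 2 = 86.
86 ÷ 2 = 43 beats.

43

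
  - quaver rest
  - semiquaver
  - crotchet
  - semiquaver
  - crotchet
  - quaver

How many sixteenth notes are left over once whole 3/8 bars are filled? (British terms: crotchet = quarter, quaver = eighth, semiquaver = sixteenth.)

2

One bar of 3/8 = 6 sixteenth notes.
Express everything in sixteenth notes: quaver rest = 2; semiquaver = 1; crotchet = 4; semiquaver = 1; crotchet = 4; quaver = 2.
Sum: 2 + 1 + 4 + 1 + 4 + 2 = 14.
14 ÷ 6 = 2 complete bars with 2 sixteenth notes remaining.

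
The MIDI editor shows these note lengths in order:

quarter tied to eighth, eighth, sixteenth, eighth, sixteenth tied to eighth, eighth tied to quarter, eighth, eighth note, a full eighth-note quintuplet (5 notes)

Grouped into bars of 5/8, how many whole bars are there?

3

One bar of 5/8 = 10 sixteenth notes.
In sixteenth notes: quarter tied to eighth (quarter + eighth) = 6; eighth = 2; sixteenth = 1; eighth = 2; sixteenth tied to eighth (sixteenth + eighth) = 3; eighth tied to quarter (eighth + quarter) = 6; eighth = 2; eighth note = 2; a full eighth-note quintuplet (5 notes) (five quintuplet eighths span one half) = 8.
Altogether 6 + 2 + 1 + 2 + 3 + 6 + 2 + 2 + 8 = 32.
32 ÷ 10 = 3 complete bars with 2 left over.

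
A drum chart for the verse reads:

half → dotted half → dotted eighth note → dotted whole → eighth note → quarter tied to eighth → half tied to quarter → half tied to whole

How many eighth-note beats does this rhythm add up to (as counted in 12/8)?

One eighth-note beat = 2 sixteenth notes.
Express everything in sixteenth notes: half = 8; dotted half = 12; dotted eighth note = 3; dotted whole = 24; eighth note = 2; quarter tied to eighth (quarter + eighth) = 6; half tied to quarter (half + quarter) = 12; half tied to whole (half + whole) = 24.
Adding: 8 + 12 + 3 + 24 + 2 + 6 + 12 + 24 = 91.
91 ÷ 2 = 45.5 beats.

45.5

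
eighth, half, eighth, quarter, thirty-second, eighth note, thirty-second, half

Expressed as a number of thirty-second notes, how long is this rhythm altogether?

Express everything in thirty-second notes: eighth = 4; half = 16; eighth = 4; quarter = 8; thirty-second = 1; eighth note = 4; thirty-second = 1; half = 16.
Total: 4 + 16 + 4 + 8 + 1 + 4 + 1 + 16 = 54 thirty-second notes.

54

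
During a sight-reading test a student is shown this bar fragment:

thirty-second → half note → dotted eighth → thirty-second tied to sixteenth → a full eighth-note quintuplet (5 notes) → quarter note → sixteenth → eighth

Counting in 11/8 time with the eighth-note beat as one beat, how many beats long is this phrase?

One eighth-note beat = 4 thirty-second notes.
Express everything in thirty-second notes: thirty-second = 1; half note = 16; dotted eighth = 6; thirty-second tied to sixteenth (thirty-second + sixteenth) = 3; a full eighth-note quintuplet (5 notes) (five quintuplet eighths span one half) = 16; quarter note = 8; sixteenth = 2; eighth = 4.
Altogether 1 + 16 + 6 + 3 + 16 + 8 + 2 + 4 = 56.
56 ÷ 4 = 14 beats.

14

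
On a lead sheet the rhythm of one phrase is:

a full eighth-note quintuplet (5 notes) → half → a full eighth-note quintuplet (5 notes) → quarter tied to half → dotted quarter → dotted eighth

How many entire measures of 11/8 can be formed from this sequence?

2

One bar of 11/8 = 22 sixteenth notes.
Each duration in sixteenth notes: a full eighth-note quintuplet (5 notes) (five quintuplet eighths span one half) = 8; half = 8; a full eighth-note quintuplet (5 notes) (five quintuplet eighths span one half) = 8; quarter tied to half (quarter + half) = 12; dotted quarter = 6; dotted eighth = 3.
Total: 8 + 8 + 8 + 12 + 6 + 3 = 45.
45 ÷ 22 = 2 complete bars with 1 left over.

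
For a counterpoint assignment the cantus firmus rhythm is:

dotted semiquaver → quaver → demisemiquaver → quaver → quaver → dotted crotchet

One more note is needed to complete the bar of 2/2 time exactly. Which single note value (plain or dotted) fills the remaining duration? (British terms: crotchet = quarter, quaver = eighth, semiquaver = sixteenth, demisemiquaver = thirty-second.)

The bar of 2/2 = 32 thirty-second notes.
Working in thirty-second notes: dotted semiquaver = 3; quaver = 4; demisemiquaver = 1; quaver = 4; quaver = 4; dotted crotchet = 12.
Adding: 3 + 4 + 1 + 4 + 4 + 12 = 28.
Remaining: 32 − 28 = 4 thirty-second notes, which is a eighth note.

eighth note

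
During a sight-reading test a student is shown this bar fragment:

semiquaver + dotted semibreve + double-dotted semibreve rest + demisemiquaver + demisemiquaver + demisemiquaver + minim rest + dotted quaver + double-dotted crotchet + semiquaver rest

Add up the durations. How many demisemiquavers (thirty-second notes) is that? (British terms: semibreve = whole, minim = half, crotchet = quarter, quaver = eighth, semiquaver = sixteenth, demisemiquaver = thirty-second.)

Express everything in thirty-second notes: semiquaver = 2; dotted semibreve = 48; double-dotted semibreve rest = 56; demisemiquaver = 1; demisemiquaver = 1; demisemiquaver = 1; minim rest = 16; dotted quaver = 6; double-dotted crotchet = 14; semiquaver rest = 2.
Adding: 2 + 48 + 56 + 1 + 1 + 1 + 16 + 6 + 14 + 2 = 147 thirty-second notes.

147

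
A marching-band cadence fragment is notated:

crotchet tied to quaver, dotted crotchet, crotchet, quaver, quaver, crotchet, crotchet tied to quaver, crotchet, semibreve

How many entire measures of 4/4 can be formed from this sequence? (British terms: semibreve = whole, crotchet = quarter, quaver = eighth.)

One bar of 4/4 = 8 eighth notes.
Convert each value to eighth notes: crotchet tied to quaver (crotchet + quaver) = 3; dotted crotchet = 3; crotchet = 2; quaver = 1; quaver = 1; crotchet = 2; crotchet tied to quaver (crotchet + quaver) = 3; crotchet = 2; semibreve = 8.
Total: 3 + 3 + 2 + 1 + 1 + 2 + 3 + 2 + 8 = 25.
25 ÷ 8 = 3 complete bars with 1 left over.

3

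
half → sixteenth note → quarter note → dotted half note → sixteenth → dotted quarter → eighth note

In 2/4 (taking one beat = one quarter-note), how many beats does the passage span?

One quarter-note beat = 4 sixteenth notes.
Express everything in sixteenth notes: half = 8; sixteenth note = 1; quarter note = 4; dotted half note = 12; sixteenth = 1; dotted quarter = 6; eighth note = 2.
Sum: 8 + 1 + 4 + 12 + 1 + 6 + 2 = 34.
34 ÷ 4 = 8.5 beats.

8.5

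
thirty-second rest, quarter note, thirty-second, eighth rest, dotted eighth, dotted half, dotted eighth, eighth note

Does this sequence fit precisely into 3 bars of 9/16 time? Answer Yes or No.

One bar of 9/16 = 18 thirty-second notes, so 3 bars = 54.
Working in thirty-second notes: thirty-second rest = 1; quarter note = 8; thirty-second = 1; eighth rest = 4; dotted eighth = 6; dotted half = 24; dotted eighth = 6; eighth note = 4.
Total: 1 + 8 + 1 + 4 + 6 + 24 + 6 + 4 = 54.
54 equals 54, so the answer is Yes.

Yes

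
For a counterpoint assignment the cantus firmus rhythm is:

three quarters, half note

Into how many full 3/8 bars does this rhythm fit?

3

One bar of 3/8 = 3 eighth notes.
Each duration in eighth notes: quarter = 2; quarter = 2; quarter = 2; half note = 4.
Adding: 2 + 2 + 2 + 4 = 10.
10 ÷ 3 = 3 complete bars with 1 left over.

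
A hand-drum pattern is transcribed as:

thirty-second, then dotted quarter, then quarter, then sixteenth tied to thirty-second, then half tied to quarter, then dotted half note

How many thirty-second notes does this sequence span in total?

72

Working in thirty-second notes: thirty-second = 1; dotted quarter = 12; quarter = 8; sixteenth tied to thirty-second (sixteenth + thirty-second) = 3; half tied to quarter (half + quarter) = 24; dotted half note = 24.
Altogether 1 + 12 + 8 + 3 + 24 + 24 = 72 thirty-second notes.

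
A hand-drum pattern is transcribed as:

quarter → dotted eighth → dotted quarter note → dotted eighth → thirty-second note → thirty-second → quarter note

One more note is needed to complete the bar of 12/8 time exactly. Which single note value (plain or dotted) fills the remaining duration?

The bar of 12/8 = 48 thirty-second notes.
Working in thirty-second notes: quarter = 8; dotted eighth = 6; dotted quarter note = 12; dotted eighth = 6; thirty-second note = 1; thirty-second = 1; quarter note = 8.
Sum: 8 + 6 + 12 + 6 + 1 + 1 + 8 = 42.
Remaining: 48 − 42 = 6 thirty-second notes, which is a dotted eighth note.

dotted eighth note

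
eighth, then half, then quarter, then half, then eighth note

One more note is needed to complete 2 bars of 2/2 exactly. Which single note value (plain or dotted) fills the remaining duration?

2 bars of 2/2 = 16 eighth notes.
Each duration in eighth notes: eighth = 1; half = 4; quarter = 2; half = 4; eighth note = 1.
Adding: 1 + 4 + 2 + 4 + 1 = 12.
Remaining: 16 − 12 = 4 eighth notes, which is a half note.

half note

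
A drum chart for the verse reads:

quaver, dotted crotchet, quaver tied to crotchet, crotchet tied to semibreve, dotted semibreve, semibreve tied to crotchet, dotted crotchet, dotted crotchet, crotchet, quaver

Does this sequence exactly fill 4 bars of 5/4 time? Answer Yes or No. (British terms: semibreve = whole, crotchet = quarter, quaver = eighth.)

No

One bar of 5/4 = 10 eighth notes, so 4 bars = 40.
Working in eighth notes: quaver = 1; dotted crotchet = 3; quaver tied to crotchet (quaver + crotchet) = 3; crotchet tied to semibreve (crotchet + semibreve) = 10; dotted semibreve = 12; semibreve tied to crotchet (semibreve + crotchet) = 10; dotted crotchet = 3; dotted crotchet = 3; crotchet = 2; quaver = 1.
Adding: 1 + 3 + 3 + 10 + 12 + 10 + 3 + 3 + 2 + 1 = 48.
48 exceeds 40, so the answer is No.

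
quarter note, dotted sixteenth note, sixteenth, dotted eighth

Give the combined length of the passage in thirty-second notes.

Working in thirty-second notes: quarter note = 8; dotted sixteenth note = 3; sixteenth = 2; dotted eighth = 6.
Total: 8 + 3 + 2 + 6 = 19 thirty-second notes.

19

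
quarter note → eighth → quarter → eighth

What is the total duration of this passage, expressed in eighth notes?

6

In eighth notes: quarter note = 2; eighth = 1; quarter = 2; eighth = 1.
Adding: 2 + 1 + 2 + 1 = 6 eighth notes.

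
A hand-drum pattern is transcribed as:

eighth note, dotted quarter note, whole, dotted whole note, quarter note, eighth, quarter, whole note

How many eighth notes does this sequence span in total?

37

Working in eighth notes: eighth note = 1; dotted quarter note = 3; whole = 8; dotted whole note = 12; quarter note = 2; eighth = 1; quarter = 2; whole note = 8.
Altogether 1 + 3 + 8 + 12 + 2 + 1 + 2 + 8 = 37 eighth notes.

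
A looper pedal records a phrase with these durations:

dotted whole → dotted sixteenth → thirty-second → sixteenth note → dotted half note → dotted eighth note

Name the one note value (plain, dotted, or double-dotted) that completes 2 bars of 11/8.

eighth note

2 bars of 11/8 = 88 thirty-second notes.
In thirty-second notes: dotted whole = 48; dotted sixteenth = 3; thirty-second = 1; sixteenth note = 2; dotted half note = 24; dotted eighth note = 6.
Adding: 48 + 3 + 1 + 2 + 24 + 6 = 84.
Remaining: 88 − 84 = 4 thirty-second notes, which is a eighth note.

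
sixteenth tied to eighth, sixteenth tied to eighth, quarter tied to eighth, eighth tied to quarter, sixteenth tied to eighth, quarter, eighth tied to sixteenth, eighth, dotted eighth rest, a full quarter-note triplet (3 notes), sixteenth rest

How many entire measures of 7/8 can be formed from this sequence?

One bar of 7/8 = 14 sixteenth notes.
Convert each value to sixteenth notes: sixteenth tied to eighth (sixteenth + eighth) = 3; sixteenth tied to eighth (sixteenth + eighth) = 3; quarter tied to eighth (quarter + eighth) = 6; eighth tied to quarter (eighth + quarter) = 6; sixteenth tied to eighth (sixteenth + eighth) = 3; quarter = 4; eighth tied to sixteenth (eighth + sixteenth) = 3; eighth = 2; dotted eighth rest = 3; a full quarter-note triplet (3 notes) (three triplet quarters span one half) = 8; sixteenth rest = 1.
Altogether 3 + 3 + 6 + 6 + 3 + 4 + 3 + 2 + 3 + 8 + 1 = 42.
42 ÷ 14 = 3 complete bars with 0 left over.

3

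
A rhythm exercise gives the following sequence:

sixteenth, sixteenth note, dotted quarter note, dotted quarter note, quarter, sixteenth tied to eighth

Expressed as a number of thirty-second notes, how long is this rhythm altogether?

Working in thirty-second notes: sixteenth = 2; sixteenth note = 2; dotted quarter note = 12; dotted quarter note = 12; quarter = 8; sixteenth tied to eighth (sixteenth + eighth) = 6.
Altogether 2 + 2 + 12 + 12 + 8 + 6 = 42 thirty-second notes.

42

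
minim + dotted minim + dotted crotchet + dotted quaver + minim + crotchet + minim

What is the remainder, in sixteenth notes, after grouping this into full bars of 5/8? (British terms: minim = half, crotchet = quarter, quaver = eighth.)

One bar of 5/8 = 10 sixteenth notes.
Express everything in sixteenth notes: minim = 8; dotted minim = 12; dotted crotchet = 6; dotted quaver = 3; minim = 8; crotchet = 4; minim = 8.
Altogether 8 + 12 + 6 + 3 + 8 + 4 + 8 = 49.
49 ÷ 10 = 4 complete bars with 9 sixteenth notes remaining.

9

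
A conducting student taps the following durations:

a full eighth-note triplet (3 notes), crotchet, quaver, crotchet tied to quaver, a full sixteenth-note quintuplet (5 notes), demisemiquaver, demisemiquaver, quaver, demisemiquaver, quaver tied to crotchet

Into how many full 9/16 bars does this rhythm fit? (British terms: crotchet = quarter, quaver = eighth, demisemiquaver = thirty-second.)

One bar of 9/16 = 18 thirty-second notes.
Convert each value to thirty-second notes: a full eighth-note triplet (3 notes) (three triplet eighths span one quarter) = 8; crotchet = 8; quaver = 4; crotchet tied to quaver (crotchet + quaver) = 12; a full sixteenth-note quintuplet (5 notes) (five quintuplet sixteenths span one quarter) = 8; demisemiquaver = 1; demisemiquaver = 1; quaver = 4; demisemiquaver = 1; quaver tied to crotchet (quaver + crotchet) = 12.
Total: 8 + 8 + 4 + 12 + 8 + 1 + 1 + 4 + 1 + 12 = 59.
59 ÷ 18 = 3 complete bars with 5 left over.

3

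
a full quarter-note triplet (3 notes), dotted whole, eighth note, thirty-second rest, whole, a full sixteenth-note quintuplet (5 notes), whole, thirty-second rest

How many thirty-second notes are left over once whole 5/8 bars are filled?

One bar of 5/8 = 20 thirty-second notes.
Working in thirty-second notes: a full quarter-note triplet (3 notes) (three triplet quarters span one half) = 16; dotted whole = 48; eighth note = 4; thirty-second rest = 1; whole = 32; a full sixteenth-note quintuplet (5 notes) (five quintuplet sixteenths span one quarter) = 8; whole = 32; thirty-second rest = 1.
Total: 16 + 48 + 4 + 1 + 32 + 8 + 32 + 1 = 142.
142 ÷ 20 = 7 complete bars with 2 thirty-second notes remaining.

2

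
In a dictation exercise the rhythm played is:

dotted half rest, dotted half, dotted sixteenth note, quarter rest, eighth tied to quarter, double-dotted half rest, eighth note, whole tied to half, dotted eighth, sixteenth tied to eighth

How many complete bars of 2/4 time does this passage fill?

10

One bar of 2/4 = 16 thirty-second notes.
Working in thirty-second notes: dotted half rest = 24; dotted half = 24; dotted sixteenth note = 3; quarter rest = 8; eighth tied to quarter (eighth + quarter) = 12; double-dotted half rest = 28; eighth note = 4; whole tied to half (whole + half) = 48; dotted eighth = 6; sixteenth tied to eighth (sixteenth + eighth) = 6.
Total: 24 + 24 + 3 + 8 + 12 + 28 + 4 + 48 + 6 + 6 = 163.
163 ÷ 16 = 10 complete bars with 3 left over.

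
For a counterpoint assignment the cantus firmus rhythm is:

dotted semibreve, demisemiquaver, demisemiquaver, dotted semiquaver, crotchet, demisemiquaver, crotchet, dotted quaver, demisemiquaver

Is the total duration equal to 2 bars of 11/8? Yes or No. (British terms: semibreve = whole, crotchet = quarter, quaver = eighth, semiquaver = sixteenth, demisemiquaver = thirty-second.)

No

One bar of 11/8 = 44 thirty-second notes, so 2 bars = 88.
Working in thirty-second notes: dotted semibreve = 48; demisemiquaver = 1; demisemiquaver = 1; dotted semiquaver = 3; crotchet = 8; demisemiquaver = 1; crotchet = 8; dotted quaver = 6; demisemiquaver = 1.
Total: 48 + 1 + 1 + 3 + 8 + 1 + 8 + 6 + 1 = 77.
77 falls short of 88, so the answer is No.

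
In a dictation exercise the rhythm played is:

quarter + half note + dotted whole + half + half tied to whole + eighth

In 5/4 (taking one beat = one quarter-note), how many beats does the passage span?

One quarter-note beat = 2 eighth notes.
In eighth notes: quarter = 2; half note = 4; dotted whole = 12; half = 4; half tied to whole (half + whole) = 12; eighth = 1.
Adding: 2 + 4 + 12 + 4 + 12 + 1 = 35.
35 ÷ 2 = 17.5 beats.

17.5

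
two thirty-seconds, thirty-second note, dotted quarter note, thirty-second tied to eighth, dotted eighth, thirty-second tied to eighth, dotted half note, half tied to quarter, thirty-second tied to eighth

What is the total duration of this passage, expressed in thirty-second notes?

Convert each value to thirty-second notes: thirty-second = 1; thirty-second = 1; thirty-second note = 1; dotted quarter note = 12; thirty-second tied to eighth (thirty-second + eighth) = 5; dotted eighth = 6; thirty-second tied to eighth (thirty-second + eighth) = 5; dotted half note = 24; half tied to quarter (half + quarter) = 24; thirty-second tied to eighth (thirty-second + eighth) = 5.
Total: 1 + 1 + 1 + 12 + 5 + 6 + 5 + 24 + 24 + 5 = 84 thirty-second notes.

84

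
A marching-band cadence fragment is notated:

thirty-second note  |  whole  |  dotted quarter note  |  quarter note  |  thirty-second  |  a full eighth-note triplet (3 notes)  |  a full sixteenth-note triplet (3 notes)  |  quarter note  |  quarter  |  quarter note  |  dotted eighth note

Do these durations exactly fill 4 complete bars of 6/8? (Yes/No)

One bar of 6/8 = 24 thirty-second notes, so 4 bars = 96.
In thirty-second notes: thirty-second note = 1; whole = 32; dotted quarter note = 12; quarter note = 8; thirty-second = 1; a full eighth-note triplet (3 notes) (three triplet eighths span one quarter) = 8; a full sixteenth-note triplet (3 notes) (three triplet sixteenths span one eighth) = 4; quarter note = 8; quarter = 8; quarter note = 8; dotted eighth note = 6.
Sum: 1 + 32 + 12 + 8 + 1 + 8 + 4 + 8 + 8 + 8 + 6 = 96.
96 equals 96, so the answer is Yes.

Yes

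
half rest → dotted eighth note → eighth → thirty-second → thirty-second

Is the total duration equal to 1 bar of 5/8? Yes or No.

No

One bar of 5/8 = 20 thirty-second notes.
Each duration in thirty-second notes: half rest = 16; dotted eighth note = 6; eighth = 4; thirty-second = 1; thirty-second = 1.
Adding: 16 + 6 + 4 + 1 + 1 = 28.
28 exceeds 20, so the answer is No.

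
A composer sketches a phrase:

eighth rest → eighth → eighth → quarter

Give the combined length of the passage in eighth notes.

Convert each value to eighth notes: eighth rest = 1; eighth = 1; eighth = 1; quarter = 2.
Total: 1 + 1 + 1 + 2 = 5 eighth notes.

5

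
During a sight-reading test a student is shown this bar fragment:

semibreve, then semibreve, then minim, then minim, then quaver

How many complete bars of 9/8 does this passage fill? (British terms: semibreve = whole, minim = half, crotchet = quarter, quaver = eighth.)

2

One bar of 9/8 = 9 eighth notes.
Each duration in eighth notes: semibreve = 8; semibreve = 8; minim = 4; minim = 4; quaver = 1.
Altogether 8 + 8 + 4 + 4 + 1 = 25.
25 ÷ 9 = 2 complete bars with 7 left over.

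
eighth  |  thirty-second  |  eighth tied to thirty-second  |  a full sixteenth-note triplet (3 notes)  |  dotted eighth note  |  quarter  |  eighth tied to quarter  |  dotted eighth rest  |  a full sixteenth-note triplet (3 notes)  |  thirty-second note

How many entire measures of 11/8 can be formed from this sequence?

1

One bar of 11/8 = 44 thirty-second notes.
Convert each value to thirty-second notes: eighth = 4; thirty-second = 1; eighth tied to thirty-second (eighth + thirty-second) = 5; a full sixteenth-note triplet (3 notes) (three triplet sixteenths span one eighth) = 4; dotted eighth note = 6; quarter = 8; eighth tied to quarter (eighth + quarter) = 12; dotted eighth rest = 6; a full sixteenth-note triplet (3 notes) (three triplet sixteenths span one eighth) = 4; thirty-second note = 1.
Altogether 4 + 1 + 5 + 4 + 6 + 8 + 12 + 6 + 4 + 1 = 51.
51 ÷ 44 = 1 complete bar with 7 left over.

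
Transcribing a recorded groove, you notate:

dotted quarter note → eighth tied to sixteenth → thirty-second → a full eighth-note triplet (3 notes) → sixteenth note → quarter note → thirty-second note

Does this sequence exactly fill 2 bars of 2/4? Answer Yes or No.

One bar of 2/4 = 16 thirty-second notes, so 2 bars = 32.
Working in thirty-second notes: dotted quarter note = 12; eighth tied to sixteenth (eighth + sixteenth) = 6; thirty-second = 1; a full eighth-note triplet (3 notes) (three triplet eighths span one quarter) = 8; sixteenth note = 2; quarter note = 8; thirty-second note = 1.
Sum: 12 + 6 + 1 + 8 + 2 + 8 + 1 = 38.
38 exceeds 32, so the answer is No.

No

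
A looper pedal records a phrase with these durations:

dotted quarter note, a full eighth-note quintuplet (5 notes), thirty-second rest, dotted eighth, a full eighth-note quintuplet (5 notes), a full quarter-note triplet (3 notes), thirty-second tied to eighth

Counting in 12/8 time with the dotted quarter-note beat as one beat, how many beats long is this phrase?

6

One dotted quarter-note beat = 12 thirty-second notes.
In thirty-second notes: dotted quarter note = 12; a full eighth-note quintuplet (5 notes) (five quintuplet eighths span one half) = 16; thirty-second rest = 1; dotted eighth = 6; a full eighth-note quintuplet (5 notes) (five quintuplet eighths span one half) = 16; a full quarter-note triplet (3 notes) (three triplet quarters span one half) = 16; thirty-second tied to eighth (thirty-second + eighth) = 5.
Adding: 12 + 16 + 1 + 6 + 16 + 16 + 5 = 72.
72 ÷ 12 = 6 beats.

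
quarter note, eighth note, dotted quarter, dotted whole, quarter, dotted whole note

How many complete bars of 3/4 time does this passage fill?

One bar of 3/4 = 6 eighth notes.
In eighth notes: quarter note = 2; eighth note = 1; dotted quarter = 3; dotted whole = 12; quarter = 2; dotted whole note = 12.
Sum: 2 + 1 + 3 + 12 + 2 + 12 = 32.
32 ÷ 6 = 5 complete bars with 2 left over.

5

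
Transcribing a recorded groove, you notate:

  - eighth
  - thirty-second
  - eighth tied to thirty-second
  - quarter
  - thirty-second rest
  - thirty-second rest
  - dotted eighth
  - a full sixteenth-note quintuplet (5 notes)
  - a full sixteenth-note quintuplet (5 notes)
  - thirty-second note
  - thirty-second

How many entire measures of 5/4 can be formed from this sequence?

One bar of 5/4 = 40 thirty-second notes.
Convert each value to thirty-second notes: eighth = 4; thirty-second = 1; eighth tied to thirty-second (eighth + thirty-second) = 5; quarter = 8; thirty-second rest = 1; thirty-second rest = 1; dotted eighth = 6; a full sixteenth-note quintuplet (5 notes) (five quintuplet sixteenths span one quarter) = 8; a full sixteenth-note quintuplet (5 notes) (five quintuplet sixteenths span one quarter) = 8; thirty-second note = 1; thirty-second = 1.
Total: 4 + 1 + 5 + 8 + 1 + 1 + 6 + 8 + 8 + 1 + 1 = 44.
44 ÷ 40 = 1 complete bar with 4 left over.

1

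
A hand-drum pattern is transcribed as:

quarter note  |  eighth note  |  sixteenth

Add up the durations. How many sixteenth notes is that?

Express everything in sixteenth notes: quarter note = 4; eighth note = 2; sixteenth = 1.
Adding: 4 + 2 + 1 = 7 sixteenth notes.

7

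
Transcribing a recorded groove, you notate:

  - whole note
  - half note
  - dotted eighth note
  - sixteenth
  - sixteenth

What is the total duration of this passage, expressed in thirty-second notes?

Working in thirty-second notes: whole note = 32; half note = 16; dotted eighth note = 6; sixteenth = 2; sixteenth = 2.
Altogether 32 + 16 + 6 + 2 + 2 = 58 thirty-second notes.

58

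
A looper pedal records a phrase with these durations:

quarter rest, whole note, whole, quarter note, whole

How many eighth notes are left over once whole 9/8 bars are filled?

1

One bar of 9/8 = 9 eighth notes.
Each duration in eighth notes: quarter rest = 2; whole note = 8; whole = 8; quarter note = 2; whole = 8.
Altogether 2 + 8 + 8 + 2 + 8 = 28.
28 ÷ 9 = 3 complete bars with 1 eighth note remaining.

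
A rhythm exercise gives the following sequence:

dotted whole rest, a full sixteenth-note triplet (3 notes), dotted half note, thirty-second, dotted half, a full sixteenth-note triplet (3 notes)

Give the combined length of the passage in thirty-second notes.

105

Convert each value to thirty-second notes: dotted whole rest = 48; a full sixteenth-note triplet (3 notes) (three triplet sixteenths span one eighth) = 4; dotted half note = 24; thirty-second = 1; dotted half = 24; a full sixteenth-note triplet (3 notes) (three triplet sixteenths span one eighth) = 4.
Total: 48 + 4 + 24 + 1 + 24 + 4 = 105 thirty-second notes.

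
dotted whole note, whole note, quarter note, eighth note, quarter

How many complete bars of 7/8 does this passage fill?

One bar of 7/8 = 7 eighth notes.
Convert each value to eighth notes: dotted whole note = 12; whole note = 8; quarter note = 2; eighth note = 1; quarter = 2.
Total: 12 + 8 + 2 + 1 + 2 = 25.
25 ÷ 7 = 3 complete bars with 4 left over.

3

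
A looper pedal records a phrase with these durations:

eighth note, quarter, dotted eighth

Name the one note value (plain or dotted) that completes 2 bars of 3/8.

2 bars of 3/8 = 12 sixteenth notes.
In sixteenth notes: eighth note = 2; quarter = 4; dotted eighth = 3.
Total: 2 + 4 + 3 = 9.
Remaining: 12 − 9 = 3 sixteenth notes, which is a dotted eighth note.

dotted eighth note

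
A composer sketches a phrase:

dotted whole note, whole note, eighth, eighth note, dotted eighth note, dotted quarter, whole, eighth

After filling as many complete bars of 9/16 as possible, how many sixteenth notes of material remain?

8

One bar of 9/16 = 9 sixteenth notes.
Express everything in sixteenth notes: dotted whole note = 24; whole note = 16; eighth = 2; eighth note = 2; dotted eighth note = 3; dotted quarter = 6; whole = 16; eighth = 2.
Altogether 24 + 16 + 2 + 2 + 3 + 6 + 16 + 2 = 71.
71 ÷ 9 = 7 complete bars with 8 sixteenth notes remaining.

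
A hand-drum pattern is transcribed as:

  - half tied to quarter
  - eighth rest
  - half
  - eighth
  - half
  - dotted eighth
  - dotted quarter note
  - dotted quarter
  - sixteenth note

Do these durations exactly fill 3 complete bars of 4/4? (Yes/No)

Yes

One bar of 4/4 = 16 sixteenth notes, so 3 bars = 48.
In sixteenth notes: half tied to quarter (half + quarter) = 12; eighth rest = 2; half = 8; eighth = 2; half = 8; dotted eighth = 3; dotted quarter note = 6; dotted quarter = 6; sixteenth note = 1.
Total: 12 + 2 + 8 + 2 + 8 + 3 + 6 + 6 + 1 = 48.
48 equals 48, so the answer is Yes.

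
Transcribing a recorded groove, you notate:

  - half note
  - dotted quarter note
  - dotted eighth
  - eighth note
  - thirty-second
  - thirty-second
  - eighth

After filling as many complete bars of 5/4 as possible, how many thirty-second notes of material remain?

4

One bar of 5/4 = 40 thirty-second notes.
In thirty-second notes: half note = 16; dotted quarter note = 12; dotted eighth = 6; eighth note = 4; thirty-second = 1; thirty-second = 1; eighth = 4.
Sum: 16 + 12 + 6 + 4 + 1 + 1 + 4 = 44.
44 ÷ 40 = 1 complete bar with 4 thirty-second notes remaining.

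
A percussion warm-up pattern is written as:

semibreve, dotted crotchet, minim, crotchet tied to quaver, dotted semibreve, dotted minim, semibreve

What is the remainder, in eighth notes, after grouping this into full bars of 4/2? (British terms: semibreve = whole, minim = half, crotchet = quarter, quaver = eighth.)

One bar of 4/2 = 16 eighth notes.
Express everything in eighth notes: semibreve = 8; dotted crotchet = 3; minim = 4; crotchet tied to quaver (crotchet + quaver) = 3; dotted semibreve = 12; dotted minim = 6; semibreve = 8.
Total: 8 + 3 + 4 + 3 + 12 + 6 + 8 = 44.
44 ÷ 16 = 2 complete bars with 12 eighth notes remaining.

12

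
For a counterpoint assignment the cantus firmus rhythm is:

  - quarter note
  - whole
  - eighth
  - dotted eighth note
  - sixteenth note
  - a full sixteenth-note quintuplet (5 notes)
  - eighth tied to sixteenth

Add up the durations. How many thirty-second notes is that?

Express everything in thirty-second notes: quarter note = 8; whole = 32; eighth = 4; dotted eighth note = 6; sixteenth note = 2; a full sixteenth-note quintuplet (5 notes) (five quintuplet sixteenths span one quarter) = 8; eighth tied to sixteenth (eighth + sixteenth) = 6.
Sum: 8 + 32 + 4 + 6 + 2 + 8 + 6 = 66 thirty-second notes.

66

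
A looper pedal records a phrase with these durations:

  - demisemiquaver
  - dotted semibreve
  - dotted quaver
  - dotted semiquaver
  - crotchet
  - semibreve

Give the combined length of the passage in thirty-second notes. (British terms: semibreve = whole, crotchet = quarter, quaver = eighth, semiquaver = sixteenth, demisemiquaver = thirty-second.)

In thirty-second notes: demisemiquaver = 1; dotted semibreve = 48; dotted quaver = 6; dotted semiquaver = 3; crotchet = 8; semibreve = 32.
Altogether 1 + 48 + 6 + 3 + 8 + 32 = 98 thirty-second notes.

98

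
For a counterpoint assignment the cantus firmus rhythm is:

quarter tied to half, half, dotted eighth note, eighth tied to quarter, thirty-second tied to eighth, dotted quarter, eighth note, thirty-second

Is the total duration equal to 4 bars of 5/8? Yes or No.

One bar of 5/8 = 20 thirty-second notes, so 4 bars = 80.
Express everything in thirty-second notes: quarter tied to half (quarter + half) = 24; half = 16; dotted eighth note = 6; eighth tied to quarter (eighth + quarter) = 12; thirty-second tied to eighth (thirty-second + eighth) = 5; dotted quarter = 12; eighth note = 4; thirty-second = 1.
Altogether 24 + 16 + 6 + 12 + 5 + 12 + 4 + 1 = 80.
80 equals 80, so the answer is Yes.

Yes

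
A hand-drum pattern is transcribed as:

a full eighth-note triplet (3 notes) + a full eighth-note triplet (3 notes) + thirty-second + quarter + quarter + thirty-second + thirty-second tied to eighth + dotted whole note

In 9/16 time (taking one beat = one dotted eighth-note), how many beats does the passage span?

14.5

One dotted eighth-note beat = 6 thirty-second notes.
Convert each value to thirty-second notes: a full eighth-note triplet (3 notes) (three triplet eighths span one quarter) = 8; a full eighth-note triplet (3 notes) (three triplet eighths span one quarter) = 8; thirty-second = 1; quarter = 8; quarter = 8; thirty-second = 1; thirty-second tied to eighth (thirty-second + eighth) = 5; dotted whole note = 48.
Adding: 8 + 8 + 1 + 8 + 8 + 1 + 5 + 48 = 87.
87 ÷ 6 = 14.5 beats.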